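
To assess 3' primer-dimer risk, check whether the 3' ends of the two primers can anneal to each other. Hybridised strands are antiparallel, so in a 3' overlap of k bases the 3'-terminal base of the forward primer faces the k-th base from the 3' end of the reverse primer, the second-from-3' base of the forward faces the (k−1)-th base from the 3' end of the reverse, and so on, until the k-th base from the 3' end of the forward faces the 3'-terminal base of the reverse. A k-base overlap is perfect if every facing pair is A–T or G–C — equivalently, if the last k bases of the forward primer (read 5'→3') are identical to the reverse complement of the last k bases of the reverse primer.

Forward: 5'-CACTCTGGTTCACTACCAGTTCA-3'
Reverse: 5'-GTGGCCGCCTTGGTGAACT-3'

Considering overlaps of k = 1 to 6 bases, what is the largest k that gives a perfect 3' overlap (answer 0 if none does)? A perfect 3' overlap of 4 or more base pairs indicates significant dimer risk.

Longest perfect overlap: 6 complementary base pairs; significant dimer risk (threshold 4).

Last 6 bases (5'→3') — forward …AGTTCA, reverse …TGAACT.
Reverse complement of the reverse primer's last 6 bases: AGTTCA; its first k bases are the reverse complement of the reverse primer's last k bases, so a perfect k-base overlap needs the forward primer's last k bases to equal them.
Comparing (forward last k vs required): k=1: A vs A ✓; k=2: CA vs AG ✗; k=3: TCA vs AGT ✗; k=4: TTCA vs AGTT ✗; k=5: GTTCA vs AGTTC ✗; k=6: AGTTCA vs AGTTCA ✓.
Perfect overlaps at k = 1, 6; the largest is 6.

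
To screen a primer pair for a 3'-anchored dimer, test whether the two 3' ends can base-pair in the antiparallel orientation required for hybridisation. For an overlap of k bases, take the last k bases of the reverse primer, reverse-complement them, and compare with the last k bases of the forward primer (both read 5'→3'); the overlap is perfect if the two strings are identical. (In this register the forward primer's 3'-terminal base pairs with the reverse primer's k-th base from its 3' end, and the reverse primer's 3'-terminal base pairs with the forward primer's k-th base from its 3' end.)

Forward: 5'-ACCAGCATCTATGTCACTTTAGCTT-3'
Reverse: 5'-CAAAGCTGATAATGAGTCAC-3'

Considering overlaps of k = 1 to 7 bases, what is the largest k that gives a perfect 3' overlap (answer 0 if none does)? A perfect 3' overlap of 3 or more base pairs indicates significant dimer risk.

Last 7 bases (5'→3') — forward …TTAGCTT, reverse …GAGTCAC.
Reverse complement of the reverse primer's last 7 bases: GTGACTC; its first k bases are the reverse complement of the reverse primer's last k bases, so a perfect k-base overlap needs the forward primer's last k bases to equal them.
Comparing (forward last k vs required): k=1: T vs G ✗; k=2: TT vs GT ✗; k=3: CTT vs GTG ✗; k=4: GCTT vs GTGA ✗; k=5: AGCTT vs GTGAC ✗; k=6: TAGCTT vs GTGACT ✗; k=7: TTAGCTT vs GTGACTC ✗.
No overlap length from 1 to 7 is perfect, so the longest perfect 3' overlap is 0.

Longest perfect overlap: 0 complementary base pairs; below the dimer-risk threshold (threshold 3).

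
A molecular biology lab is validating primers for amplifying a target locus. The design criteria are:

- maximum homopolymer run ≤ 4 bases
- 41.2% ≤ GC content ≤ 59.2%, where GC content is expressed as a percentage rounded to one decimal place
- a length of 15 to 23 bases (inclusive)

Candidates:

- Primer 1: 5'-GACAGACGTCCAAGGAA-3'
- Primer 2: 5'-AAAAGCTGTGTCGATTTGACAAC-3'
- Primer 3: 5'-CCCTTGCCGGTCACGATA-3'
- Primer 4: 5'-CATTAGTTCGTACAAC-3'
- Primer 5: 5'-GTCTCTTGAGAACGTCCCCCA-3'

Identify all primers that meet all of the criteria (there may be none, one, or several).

Primer 1 only.

Primer 1 (17 nt, A=7 T=1 G=5 C=4): longest run = 2 ✓; GC 9/17 = 52.9% ✓; length 17 ✓ — passes.
Primer 2 (23 nt, A=8 T=6 G=5 C=4): longest run = 4 ✓; GC 9/23 = 39.1%, outside 41.2–59.2% ✗; length 23 ✓ — fails.
Primer 3 (18 nt, A=3 T=4 G=4 C=7): longest run = 3 ✓; GC 11/18 = 61.1%, outside 41.2–59.2% ✗; length 18 ✓ — fails.
Primer 4 (16 nt, A=5 T=5 G=2 C=4): longest run = 2 ✓; GC 6/16 = 37.5%, outside 41.2–59.2% ✗; length 16 ✓ — fails.
Primer 5 (21 nt, A=4 T=5 G=4 C=8): longest run = 5, exceeds 4 ✗; GC 12/21 = 57.1% ✓; length 21 ✓ — fails.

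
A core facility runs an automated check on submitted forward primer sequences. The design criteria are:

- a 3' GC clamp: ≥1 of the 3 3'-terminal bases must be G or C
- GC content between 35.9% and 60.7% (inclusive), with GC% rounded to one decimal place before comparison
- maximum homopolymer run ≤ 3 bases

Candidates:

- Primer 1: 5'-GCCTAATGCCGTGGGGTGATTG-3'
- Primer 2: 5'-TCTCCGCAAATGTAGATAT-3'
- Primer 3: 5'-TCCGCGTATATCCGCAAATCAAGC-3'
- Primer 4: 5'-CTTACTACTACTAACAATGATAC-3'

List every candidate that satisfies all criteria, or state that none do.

Primer 3 only.

Primer 1 (22 nt, A=3 T=6 G=9 C=4): 3' end TTG has 1 G/C ✓; GC 13/22 = 59.1% ✓; longest run = 4, exceeds 3 ✗ — fails.
Primer 2 (19 nt, A=6 T=6 G=3 C=4): 3' end TAT has 0 G/C, need ≥1 ✗; GC 7/19 = 36.8% ✓; longest run = 3 ✓ — fails.
Primer 3 (24 nt, A=7 T=5 G=4 C=8): 3' end AGC has 2 G/C ✓; GC 12/24 = 50.0% ✓; longest run = 3 ✓ — passes.
Primer 4 (23 nt, A=9 T=7 G=1 C=6): 3' end TAC has 1 G/C ✓; GC 7/23 = 30.4%, outside 35.9–60.7% ✗; longest run = 2 ✓ — fails.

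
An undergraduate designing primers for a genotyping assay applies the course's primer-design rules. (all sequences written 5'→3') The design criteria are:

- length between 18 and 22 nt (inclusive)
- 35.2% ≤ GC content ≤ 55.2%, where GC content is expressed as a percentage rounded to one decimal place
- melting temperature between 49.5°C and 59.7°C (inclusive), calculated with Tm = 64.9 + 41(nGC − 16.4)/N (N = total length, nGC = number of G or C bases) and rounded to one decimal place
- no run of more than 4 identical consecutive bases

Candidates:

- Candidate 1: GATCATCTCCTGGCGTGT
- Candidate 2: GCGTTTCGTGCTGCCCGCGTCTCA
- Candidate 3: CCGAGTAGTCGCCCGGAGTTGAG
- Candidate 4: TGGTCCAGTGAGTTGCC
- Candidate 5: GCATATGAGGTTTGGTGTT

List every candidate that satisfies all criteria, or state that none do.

Candidate 1 (18 nt, A=2 T=6 G=5 C=5): length 18 ✓; GC 10/18 = 55.6%, outside 35.2–55.2% ✗; Tm = 64.9 + 41·(10 − 16.4)/18 = 50.3°C ✓; longest run = 2 ✓ — fails.
Candidate 2 (24 nt, A=1 T=7 G=7 C=9): length 24, outside 18–22 ✗; GC 16/24 = 66.7%, outside 35.2–55.2% ✗; Tm = 64.9 + 41·(16 − 16.4)/24 = 64.2°C, outside 49.5–59.7°C ✗; longest run = 3 ✓ — fails.
Candidate 3 (23 nt, A=4 T=4 G=9 C=6): length 23, outside 18–22 ✗; GC 15/23 = 65.2%, outside 35.2–55.2% ✗; Tm = 64.9 + 41·(15 − 16.4)/23 = 62.4°C, outside 49.5–59.7°C ✗; longest run = 3 ✓ — fails.
Candidate 4 (17 nt, A=2 T=5 G=6 C=4): length 17, outside 18–22 ✗; GC 10/17 = 58.8%, outside 35.2–55.2% ✗; Tm = 64.9 + 41·(10 − 16.4)/17 = 49.5°C ✓; longest run = 2 ✓ — fails.
Candidate 5 (19 nt, A=3 T=8 G=7 C=1): length 19 ✓; GC 8/19 = 42.1% ✓; Tm = 64.9 + 41·(8 − 16.4)/19 = 46.8°C, outside 49.5–59.7°C ✗; longest run = 3 ✓ — fails.

None of the candidates satisfy all criteria.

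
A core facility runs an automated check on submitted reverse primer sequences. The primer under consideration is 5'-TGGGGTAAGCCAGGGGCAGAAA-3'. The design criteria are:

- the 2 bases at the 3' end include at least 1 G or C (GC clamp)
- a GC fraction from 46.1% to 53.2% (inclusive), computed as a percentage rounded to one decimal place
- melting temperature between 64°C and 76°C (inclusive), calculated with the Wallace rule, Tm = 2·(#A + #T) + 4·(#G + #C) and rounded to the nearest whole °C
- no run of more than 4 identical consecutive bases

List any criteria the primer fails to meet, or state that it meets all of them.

Base counts: A=7, T=2, G=10, C=3 (length 22).
GC clamp: 3' end AA has 0 G/C, need ≥1 ✗
GC content: GC 13/22 = 59.1%, outside 46.1–53.2% ✗
Tm: Tm = 2·9 + 4·13 = 70°C ✓
homopolymer run: longest run = 4 ✓

Fails: GC clamp, GC content.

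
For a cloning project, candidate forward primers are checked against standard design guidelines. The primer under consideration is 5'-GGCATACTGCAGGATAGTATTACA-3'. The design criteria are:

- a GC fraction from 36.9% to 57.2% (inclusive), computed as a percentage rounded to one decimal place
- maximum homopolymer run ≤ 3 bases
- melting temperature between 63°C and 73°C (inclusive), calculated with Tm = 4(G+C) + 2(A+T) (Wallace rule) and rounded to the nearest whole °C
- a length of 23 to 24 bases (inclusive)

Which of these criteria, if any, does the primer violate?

Meets all criteria.

Base counts: A=8, T=6, G=6, C=4 (length 24).
GC content: GC 10/24 = 41.7% ✓
homopolymer run: longest run = 2 ✓
Tm: Tm = 2·14 + 4·10 = 68°C ✓
length: length 24 ✓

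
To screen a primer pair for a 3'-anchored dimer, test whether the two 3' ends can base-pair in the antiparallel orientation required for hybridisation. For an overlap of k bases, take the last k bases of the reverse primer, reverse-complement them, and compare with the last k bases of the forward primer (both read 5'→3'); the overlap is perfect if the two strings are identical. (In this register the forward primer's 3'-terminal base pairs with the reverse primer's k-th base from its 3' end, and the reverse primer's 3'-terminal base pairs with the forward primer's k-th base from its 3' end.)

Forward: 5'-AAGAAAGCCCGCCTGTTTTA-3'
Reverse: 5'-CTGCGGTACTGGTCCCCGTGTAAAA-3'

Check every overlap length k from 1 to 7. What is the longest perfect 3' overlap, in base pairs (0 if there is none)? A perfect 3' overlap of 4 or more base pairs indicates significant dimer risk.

Longest perfect overlap: 5 complementary base pairs; significant dimer risk (threshold 4).

Last 7 bases (5'→3') — forward …TGTTTTA, reverse …TGTAAAA.
Reverse complement of the reverse primer's last 7 bases: TTTTACA; its first k bases are the reverse complement of the reverse primer's last k bases, so a perfect k-base overlap needs the forward primer's last k bases to equal them.
Comparing (forward last k vs required): k=1: A vs T ✗; k=2: TA vs TT ✗; k=3: TTA vs TTT ✗; k=4: TTTA vs TTTT ✗; k=5: TTTTA vs TTTTA ✓; k=6: GTTTTA vs TTTTAC ✗; k=7: TGTTTTA vs TTTTACA ✗.
Only k = 5 is perfect, so the longest perfect 3' overlap is 5.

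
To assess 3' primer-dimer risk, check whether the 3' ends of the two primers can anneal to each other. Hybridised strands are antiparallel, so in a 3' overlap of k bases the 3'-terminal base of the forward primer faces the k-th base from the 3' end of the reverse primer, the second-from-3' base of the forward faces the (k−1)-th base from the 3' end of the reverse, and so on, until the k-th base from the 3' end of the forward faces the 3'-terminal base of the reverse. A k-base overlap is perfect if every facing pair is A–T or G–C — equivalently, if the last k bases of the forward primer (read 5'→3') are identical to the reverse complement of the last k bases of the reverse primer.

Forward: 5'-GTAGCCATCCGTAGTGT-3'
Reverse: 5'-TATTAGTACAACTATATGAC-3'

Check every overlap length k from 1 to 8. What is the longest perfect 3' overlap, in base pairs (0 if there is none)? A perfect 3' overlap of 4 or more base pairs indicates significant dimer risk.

Last 8 bases (5'→3') — forward …CGTAGTGT, reverse …TATATGAC.
Reverse complement of the reverse primer's last 8 bases: GTCATATA; its first k bases are the reverse complement of the reverse primer's last k bases, so a perfect k-base overlap needs the forward primer's last k bases to equal them.
Comparing (forward last k vs required): k=1: T vs G ✗; k=2: GT vs GT ✓; k=3: TGT vs GTC ✗; k=4: GTGT vs GTCA ✗; k=5: AGTGT vs GTCAT ✗; k=6: TAGTGT vs GTCATA ✗; k=7: GTAGTGT vs GTCATAT ✗; k=8: CGTAGTGT vs GTCATATA ✗.
Only k = 2 is perfect, so the longest perfect 3' overlap is 2.

Longest perfect overlap: 2 complementary base pairs; below the dimer-risk threshold (threshold 4).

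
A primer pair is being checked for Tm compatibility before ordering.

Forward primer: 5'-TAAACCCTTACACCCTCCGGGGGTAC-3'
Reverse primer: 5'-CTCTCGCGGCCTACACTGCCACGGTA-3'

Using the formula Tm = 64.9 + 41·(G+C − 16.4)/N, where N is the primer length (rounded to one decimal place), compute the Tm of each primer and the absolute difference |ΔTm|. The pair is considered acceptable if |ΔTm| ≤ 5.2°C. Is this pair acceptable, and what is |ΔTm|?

|ΔTm| = 3.1°C; the pair is acceptable.

Forward: G+C = 15, N = 26 → Tm = 64.9 + 41·(15 − 16.4)/26 = 62.7°C.
Reverse: G+C = 17, N = 26 → Tm = 64.9 + 41·(17 − 16.4)/26 = 65.8°C.
|ΔTm| = |62.7 − 65.8| = 3.1°C, ≤ 5.2°C.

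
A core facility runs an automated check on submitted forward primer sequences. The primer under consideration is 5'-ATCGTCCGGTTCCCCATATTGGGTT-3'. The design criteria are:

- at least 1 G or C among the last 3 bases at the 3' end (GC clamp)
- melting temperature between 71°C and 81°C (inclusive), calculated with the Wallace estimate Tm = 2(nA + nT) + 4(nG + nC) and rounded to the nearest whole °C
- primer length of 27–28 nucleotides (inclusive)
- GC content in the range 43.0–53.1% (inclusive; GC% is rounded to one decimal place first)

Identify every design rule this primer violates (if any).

Fails: length.

Base counts: A=3, T=9, G=6, C=7 (length 25).
GC clamp: 3' end GTT has 1 G/C ✓
Tm: Tm = 2·12 + 4·13 = 76°C ✓
length: length 25, outside 27–28 ✗
GC content: GC 13/25 = 52.0% ✓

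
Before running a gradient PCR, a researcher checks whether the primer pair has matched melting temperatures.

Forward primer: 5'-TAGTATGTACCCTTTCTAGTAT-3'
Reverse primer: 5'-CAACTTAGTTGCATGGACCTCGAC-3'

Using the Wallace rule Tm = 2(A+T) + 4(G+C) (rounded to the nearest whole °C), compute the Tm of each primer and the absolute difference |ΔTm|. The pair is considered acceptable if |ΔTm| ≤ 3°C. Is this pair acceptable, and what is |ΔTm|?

Forward: A=5 T=10 G=3 C=4 → Tm = 2·15 + 4·7 = 58°C.
Reverse: A=6 T=6 G=5 C=7 → Tm = 2·12 + 4·12 = 72°C.
|ΔTm| = |58 − 72| = 14°C, > 3°C.

|ΔTm| = 14°C; the pair is not acceptable.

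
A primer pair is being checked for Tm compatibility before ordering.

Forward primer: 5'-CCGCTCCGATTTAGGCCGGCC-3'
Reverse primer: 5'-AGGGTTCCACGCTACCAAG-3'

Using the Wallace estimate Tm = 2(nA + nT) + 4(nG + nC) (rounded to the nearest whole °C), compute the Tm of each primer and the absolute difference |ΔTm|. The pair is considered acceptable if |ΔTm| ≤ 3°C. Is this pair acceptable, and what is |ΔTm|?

Forward: A=2 T=4 G=6 C=9 → Tm = 2·6 + 4·15 = 72°C.
Reverse: A=5 T=3 G=5 C=6 → Tm = 2·8 + 4·11 = 60°C.
|ΔTm| = |72 − 60| = 12°C, > 3°C.

|ΔTm| = 12°C; the pair is not acceptable.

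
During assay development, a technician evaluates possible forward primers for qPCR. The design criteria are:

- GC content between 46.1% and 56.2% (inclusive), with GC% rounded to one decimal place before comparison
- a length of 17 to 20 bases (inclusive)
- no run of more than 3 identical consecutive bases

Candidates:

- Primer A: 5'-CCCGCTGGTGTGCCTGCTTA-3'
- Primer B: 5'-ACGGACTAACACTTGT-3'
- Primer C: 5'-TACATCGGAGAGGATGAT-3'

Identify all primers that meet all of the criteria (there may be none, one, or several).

None of the candidates satisfy all criteria.

Primer A (20 nt, A=1 T=6 G=6 C=7): GC 13/20 = 65.0%, outside 46.1–56.2% ✗; length 20 ✓; longest run = 3 ✓ — fails.
Primer B (16 nt, A=5 T=4 G=3 C=4): GC 7/16 = 43.8%, outside 46.1–56.2% ✗; length 16, outside 17–20 ✗; longest run = 2 ✓ — fails.
Primer C (18 nt, A=6 T=4 G=6 C=2): GC 8/18 = 44.4%, outside 46.1–56.2% ✗; length 18 ✓; longest run = 2 ✓ — fails.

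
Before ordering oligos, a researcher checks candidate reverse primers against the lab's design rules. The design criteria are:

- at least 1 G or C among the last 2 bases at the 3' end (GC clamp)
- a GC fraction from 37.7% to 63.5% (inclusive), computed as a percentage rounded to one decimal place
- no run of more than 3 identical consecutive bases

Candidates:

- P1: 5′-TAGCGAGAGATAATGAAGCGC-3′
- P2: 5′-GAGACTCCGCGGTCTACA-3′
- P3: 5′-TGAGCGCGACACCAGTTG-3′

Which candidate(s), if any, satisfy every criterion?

P1 (21 nt, A=8 T=3 G=7 C=3): 3' end GC has 2 G/C ✓; GC 10/21 = 47.6% ✓; longest run = 2 ✓ — passes.
P2 (18 nt, A=4 T=3 G=5 C=6): 3' end CA has 1 G/C ✓; GC 11/18 = 61.1% ✓; longest run = 2 ✓ — passes.
P3 (18 nt, A=4 T=3 G=6 C=5): 3' end TG has 1 G/C ✓; GC 11/18 = 61.1% ✓; longest run = 2 ✓ — passes.

P1, P2 and P3.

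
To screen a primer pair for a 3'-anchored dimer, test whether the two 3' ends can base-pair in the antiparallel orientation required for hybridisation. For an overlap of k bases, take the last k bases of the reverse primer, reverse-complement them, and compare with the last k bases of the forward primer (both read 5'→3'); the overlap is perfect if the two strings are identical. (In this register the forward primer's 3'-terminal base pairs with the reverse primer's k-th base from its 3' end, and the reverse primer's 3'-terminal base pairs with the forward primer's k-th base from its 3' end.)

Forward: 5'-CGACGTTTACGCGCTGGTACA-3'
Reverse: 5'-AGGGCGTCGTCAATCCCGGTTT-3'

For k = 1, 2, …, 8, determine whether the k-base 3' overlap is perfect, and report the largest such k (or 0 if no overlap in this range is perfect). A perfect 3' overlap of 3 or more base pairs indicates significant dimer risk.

Last 8 bases (5'→3') — forward …CTGGTACA, reverse …CCCGGTTT.
Reverse complement of the reverse primer's last 8 bases: AAACCGGG; its first k bases are the reverse complement of the reverse primer's last k bases, so a perfect k-base overlap needs the forward primer's last k bases to equal them.
Comparing (forward last k vs required): k=1: A vs A ✓; k=2: CA vs AA ✗; k=3: ACA vs AAA ✗; k=4: TACA vs AAAC ✗; k=5: GTACA vs AAACC ✗; k=6: GGTACA vs AAACCG ✗; k=7: TGGTACA vs AAACCGG ✗; k=8: CTGGTACA vs AAACCGGG ✗.
Only k = 1 is perfect, so the longest perfect 3' overlap is 1.

Longest perfect overlap: 1 complementary base pair; below the dimer-risk threshold (threshold 3).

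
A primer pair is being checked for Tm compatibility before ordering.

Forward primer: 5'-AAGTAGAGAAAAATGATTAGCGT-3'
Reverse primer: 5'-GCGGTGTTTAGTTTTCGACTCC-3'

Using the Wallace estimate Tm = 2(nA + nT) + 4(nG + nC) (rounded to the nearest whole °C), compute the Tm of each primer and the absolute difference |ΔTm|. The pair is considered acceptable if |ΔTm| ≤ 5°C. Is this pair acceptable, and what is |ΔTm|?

Forward: A=11 T=5 G=6 C=1 → Tm = 2·16 + 4·7 = 60°C.
Reverse: A=2 T=9 G=6 C=5 → Tm = 2·11 + 4·11 = 66°C.
|ΔTm| = |60 − 66| = 6°C, > 5°C.

|ΔTm| = 6°C; the pair is not acceptable.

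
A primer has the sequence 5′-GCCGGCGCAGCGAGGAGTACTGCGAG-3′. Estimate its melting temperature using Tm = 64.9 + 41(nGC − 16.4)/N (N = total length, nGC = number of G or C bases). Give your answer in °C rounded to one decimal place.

Base counts: A=5, T=2, G=12, C=7; G+C = 19, N = 26.
Tm = 64.9 + 41·(19 − 16.4)/26 = 64.9 + 106.60/26 = 69.0°C.

69.0°C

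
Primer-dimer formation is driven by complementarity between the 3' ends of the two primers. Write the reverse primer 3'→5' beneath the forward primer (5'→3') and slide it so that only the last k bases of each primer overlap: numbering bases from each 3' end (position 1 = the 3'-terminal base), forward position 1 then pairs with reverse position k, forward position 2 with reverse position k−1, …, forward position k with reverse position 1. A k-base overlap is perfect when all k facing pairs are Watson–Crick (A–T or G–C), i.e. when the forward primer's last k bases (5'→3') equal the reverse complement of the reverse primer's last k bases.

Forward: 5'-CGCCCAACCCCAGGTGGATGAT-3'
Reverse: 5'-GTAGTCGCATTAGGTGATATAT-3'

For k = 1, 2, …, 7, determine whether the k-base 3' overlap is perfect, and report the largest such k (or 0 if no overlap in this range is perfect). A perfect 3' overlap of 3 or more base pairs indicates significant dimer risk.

Last 7 bases (5'→3') — forward …GGATGAT, reverse …GATATAT.
Reverse complement of the reverse primer's last 7 bases: ATATATC; its first k bases are the reverse complement of the reverse primer's last k bases, so a perfect k-base overlap needs the forward primer's last k bases to equal them.
Comparing (forward last k vs required): k=1: T vs A ✗; k=2: AT vs AT ✓; k=3: GAT vs ATA ✗; k=4: TGAT vs ATAT ✗; k=5: ATGAT vs ATATA ✗; k=6: GATGAT vs ATATAT ✗; k=7: GGATGAT vs ATATATC ✗.
Only k = 2 is perfect, so the longest perfect 3' overlap is 2.

Longest perfect overlap: 2 complementary base pairs; below the dimer-risk threshold (threshold 3).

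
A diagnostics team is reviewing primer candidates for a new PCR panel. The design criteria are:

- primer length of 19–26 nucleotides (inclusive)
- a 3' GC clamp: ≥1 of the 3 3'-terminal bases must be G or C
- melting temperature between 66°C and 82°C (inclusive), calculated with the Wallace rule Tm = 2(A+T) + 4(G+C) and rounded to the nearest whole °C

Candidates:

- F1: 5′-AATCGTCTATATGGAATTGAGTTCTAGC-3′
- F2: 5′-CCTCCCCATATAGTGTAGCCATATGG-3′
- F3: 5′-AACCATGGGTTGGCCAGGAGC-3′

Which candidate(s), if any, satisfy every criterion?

F1 (28 nt, A=8 T=10 G=6 C=4): length 28, outside 19–26 ✗; 3' end AGC has 2 G/C ✓; Tm = 2·18 + 4·10 = 76°C ✓ — fails.
F2 (26 nt, A=6 T=7 G=5 C=8): length 26 ✓; 3' end TGG has 2 G/C ✓; Tm = 2·13 + 4·13 = 78°C ✓ — passes.
F3 (21 nt, A=5 T=3 G=8 C=5): length 21 ✓; 3' end AGC has 2 G/C ✓; Tm = 2·8 + 4·13 = 68°C ✓ — passes.

F2 and F3.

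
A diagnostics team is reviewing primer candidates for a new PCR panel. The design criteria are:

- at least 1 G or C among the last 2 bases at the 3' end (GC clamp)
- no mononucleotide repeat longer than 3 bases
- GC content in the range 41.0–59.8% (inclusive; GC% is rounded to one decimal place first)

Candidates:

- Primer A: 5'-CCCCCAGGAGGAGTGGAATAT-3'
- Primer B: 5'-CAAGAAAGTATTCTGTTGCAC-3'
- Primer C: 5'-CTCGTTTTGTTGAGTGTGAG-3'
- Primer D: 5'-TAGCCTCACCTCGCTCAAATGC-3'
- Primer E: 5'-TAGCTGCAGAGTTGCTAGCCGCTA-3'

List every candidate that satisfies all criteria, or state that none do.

Primer A (21 nt, A=6 T=3 G=7 C=5): 3' end AT has 0 G/C, need ≥1 ✗; longest run = 5, exceeds 3 ✗; GC 12/21 = 57.1% ✓ — fails.
Primer B (21 nt, A=7 T=6 G=4 C=4): 3' end AC has 1 G/C ✓; longest run = 3 ✓; GC 8/21 = 38.1%, outside 41.0–59.8% ✗ — fails.
Primer C (20 nt, A=2 T=9 G=7 C=2): 3' end AG has 1 G/C ✓; longest run = 4, exceeds 3 ✗; GC 9/20 = 45.0% ✓ — fails.
Primer D (22 nt, A=5 T=5 G=3 C=9): 3' end GC has 2 G/C ✓; longest run = 3 ✓; GC 12/22 = 54.5% ✓ — passes.
Primer E (24 nt, A=5 T=6 G=7 C=6): 3' end TA has 0 G/C, need ≥1 ✗; longest run = 2 ✓; GC 13/24 = 54.2% ✓ — fails.

Primer D only.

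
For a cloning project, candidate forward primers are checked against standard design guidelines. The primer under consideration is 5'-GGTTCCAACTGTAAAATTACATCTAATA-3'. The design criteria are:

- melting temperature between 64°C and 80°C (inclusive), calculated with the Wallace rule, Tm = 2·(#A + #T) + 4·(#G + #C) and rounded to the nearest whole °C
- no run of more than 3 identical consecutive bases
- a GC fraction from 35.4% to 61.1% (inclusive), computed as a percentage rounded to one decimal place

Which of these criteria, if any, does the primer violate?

Base counts: A=11, T=9, G=3, C=5 (length 28).
Tm: Tm = 2·20 + 4·8 = 72°C ✓
homopolymer run: longest run = 4, exceeds 3 ✗
GC content: GC 8/28 = 28.6%, outside 35.4–61.1% ✗

Fails: homopolymer run, GC content.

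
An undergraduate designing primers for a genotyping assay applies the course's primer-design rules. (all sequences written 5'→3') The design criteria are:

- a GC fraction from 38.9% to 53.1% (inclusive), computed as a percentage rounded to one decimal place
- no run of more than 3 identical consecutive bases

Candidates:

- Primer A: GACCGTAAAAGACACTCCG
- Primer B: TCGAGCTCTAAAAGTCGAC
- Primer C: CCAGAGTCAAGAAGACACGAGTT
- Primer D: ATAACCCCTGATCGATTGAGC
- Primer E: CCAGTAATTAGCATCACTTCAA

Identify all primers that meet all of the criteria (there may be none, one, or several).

Primer C only.

Primer A (19 nt, A=7 T=2 G=4 C=6): GC 10/19 = 52.6% ✓; longest run = 4, exceeds 3 ✗ — fails.
Primer B (19 nt, A=6 T=4 G=4 C=5): GC 9/19 = 47.4% ✓; longest run = 4, exceeds 3 ✗ — fails.
Primer C (23 nt, A=9 T=3 G=6 C=5): GC 11/23 = 47.8% ✓; longest run = 2 ✓ — passes.
Primer D (21 nt, A=6 T=5 G=4 C=6): GC 10/21 = 47.6% ✓; longest run = 4, exceeds 3 ✗ — fails.
Primer E (22 nt, A=8 T=6 G=2 C=6): GC 8/22 = 36.4%, outside 38.9–53.1% ✗; longest run = 2 ✓ — fails.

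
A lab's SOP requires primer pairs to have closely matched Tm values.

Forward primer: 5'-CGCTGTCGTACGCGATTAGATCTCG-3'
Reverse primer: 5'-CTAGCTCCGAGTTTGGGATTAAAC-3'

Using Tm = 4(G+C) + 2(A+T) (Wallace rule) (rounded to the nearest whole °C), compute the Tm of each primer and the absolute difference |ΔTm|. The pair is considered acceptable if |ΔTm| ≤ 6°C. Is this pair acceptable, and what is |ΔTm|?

Forward: A=4 T=7 G=7 C=7 → Tm = 2·11 + 4·14 = 78°C.
Reverse: A=6 T=7 G=6 C=5 → Tm = 2·13 + 4·11 = 70°C.
|ΔTm| = |78 − 70| = 8°C, > 6°C.

|ΔTm| = 8°C; the pair is not acceptable.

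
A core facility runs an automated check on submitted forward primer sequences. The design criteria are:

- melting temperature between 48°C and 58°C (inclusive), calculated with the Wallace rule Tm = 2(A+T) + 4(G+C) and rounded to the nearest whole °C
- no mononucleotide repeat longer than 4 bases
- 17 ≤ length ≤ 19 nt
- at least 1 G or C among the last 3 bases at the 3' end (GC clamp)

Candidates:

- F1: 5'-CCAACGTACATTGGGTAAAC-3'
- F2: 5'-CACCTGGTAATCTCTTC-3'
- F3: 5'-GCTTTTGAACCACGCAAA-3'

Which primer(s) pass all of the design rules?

F2 only.

F1 (20 nt, A=7 T=4 G=4 C=5): Tm = 2·11 + 4·9 = 58°C ✓; longest run = 3 ✓; length 20, outside 17–19 ✗; 3' end AAC has 1 G/C ✓ — fails.
F2 (17 nt, A=3 T=6 G=2 C=6): Tm = 2·9 + 4·8 = 50°C ✓; longest run = 2 ✓; length 17 ✓; 3' end TTC has 1 G/C ✓ — passes.
F3 (18 nt, A=6 T=4 G=3 C=5): Tm = 2·10 + 4·8 = 52°C ✓; longest run = 4 ✓; length 18 ✓; 3' end AAA has 0 G/C, need ≥1 ✗ — fails.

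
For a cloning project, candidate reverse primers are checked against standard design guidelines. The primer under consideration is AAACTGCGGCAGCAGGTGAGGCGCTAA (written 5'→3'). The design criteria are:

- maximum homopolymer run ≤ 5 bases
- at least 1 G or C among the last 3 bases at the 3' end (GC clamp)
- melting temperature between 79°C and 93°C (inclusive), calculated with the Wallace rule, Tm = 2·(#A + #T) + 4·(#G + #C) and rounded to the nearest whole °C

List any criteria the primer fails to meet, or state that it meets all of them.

Base counts: A=8, T=3, G=10, C=6 (length 27).
homopolymer run: longest run = 3 ✓
GC clamp: 3' end TAA has 0 G/C, need ≥1 ✗
Tm: Tm = 2·11 + 4·16 = 86°C ✓

Fails: GC clamp.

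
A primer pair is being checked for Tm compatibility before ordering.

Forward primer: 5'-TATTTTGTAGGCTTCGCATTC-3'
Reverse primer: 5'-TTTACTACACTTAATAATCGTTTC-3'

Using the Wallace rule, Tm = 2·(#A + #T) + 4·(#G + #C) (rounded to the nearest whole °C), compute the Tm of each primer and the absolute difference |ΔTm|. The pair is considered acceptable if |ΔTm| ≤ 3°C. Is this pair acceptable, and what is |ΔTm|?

|ΔTm| = 2°C; the pair is acceptable.

Forward: A=3 T=10 G=4 C=4 → Tm = 2·13 + 4·8 = 58°C.
Reverse: A=7 T=11 G=1 C=5 → Tm = 2·18 + 4·6 = 60°C.
|ΔTm| = |58 − 60| = 2°C, ≤ 3°C.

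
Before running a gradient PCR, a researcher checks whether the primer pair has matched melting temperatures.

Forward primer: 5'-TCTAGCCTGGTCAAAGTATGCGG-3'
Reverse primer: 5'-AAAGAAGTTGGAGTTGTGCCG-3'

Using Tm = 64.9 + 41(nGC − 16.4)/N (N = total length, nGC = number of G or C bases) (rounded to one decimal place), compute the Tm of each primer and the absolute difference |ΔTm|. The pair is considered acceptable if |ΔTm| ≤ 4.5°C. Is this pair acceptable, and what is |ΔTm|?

Forward: G+C = 12, N = 23 → Tm = 64.9 + 41·(12 − 16.4)/23 = 57.1°C.
Reverse: G+C = 10, N = 21 → Tm = 64.9 + 41·(10 − 16.4)/21 = 52.4°C.
|ΔTm| = |57.1 − 52.4| = 4.7°C, > 4.5°C.

|ΔTm| = 4.7°C; the pair is not acceptable.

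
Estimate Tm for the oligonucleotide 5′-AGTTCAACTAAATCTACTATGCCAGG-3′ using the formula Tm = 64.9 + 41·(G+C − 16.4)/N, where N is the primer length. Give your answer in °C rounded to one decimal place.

Base counts: A=9, T=7, G=4, C=6; G+C = 10, N = 26.
Tm = 64.9 + 41·(10 − 16.4)/26 = 64.9 + -262.40/26 = 54.8°C.

54.8°C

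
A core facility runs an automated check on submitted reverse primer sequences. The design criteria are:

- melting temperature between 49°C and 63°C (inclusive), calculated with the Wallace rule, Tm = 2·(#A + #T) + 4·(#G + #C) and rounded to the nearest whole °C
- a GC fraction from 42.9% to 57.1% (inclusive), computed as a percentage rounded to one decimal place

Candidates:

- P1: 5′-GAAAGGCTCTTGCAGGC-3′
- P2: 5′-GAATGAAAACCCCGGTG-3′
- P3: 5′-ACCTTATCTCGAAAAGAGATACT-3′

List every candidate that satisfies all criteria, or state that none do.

P2 only.

P1 (17 nt, A=4 T=3 G=6 C=4): Tm = 2·7 + 4·10 = 54°C ✓; GC 10/17 = 58.8%, outside 42.9–57.1% ✗ — fails.
P2 (17 nt, A=6 T=2 G=5 C=4): Tm = 2·8 + 4·9 = 52°C ✓; GC 9/17 = 52.9% ✓ — passes.
P3 (23 nt, A=9 T=6 G=3 C=5): Tm = 2·15 + 4·8 = 62°C ✓; GC 8/23 = 34.8%, outside 42.9–57.1% ✗ — fails.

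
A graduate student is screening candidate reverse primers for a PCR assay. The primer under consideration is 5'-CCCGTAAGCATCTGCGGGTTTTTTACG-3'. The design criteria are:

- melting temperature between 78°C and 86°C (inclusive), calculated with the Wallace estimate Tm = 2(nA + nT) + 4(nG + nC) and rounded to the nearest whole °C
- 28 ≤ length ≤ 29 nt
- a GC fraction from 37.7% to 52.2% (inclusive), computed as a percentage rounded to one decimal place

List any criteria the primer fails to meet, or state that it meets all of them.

Base counts: A=4, T=9, G=7, C=7 (length 27).
Tm: Tm = 2·13 + 4·14 = 82°C ✓
length: length 27, outside 28–29 ✗
GC content: GC 14/27 = 51.9% ✓

Fails: length.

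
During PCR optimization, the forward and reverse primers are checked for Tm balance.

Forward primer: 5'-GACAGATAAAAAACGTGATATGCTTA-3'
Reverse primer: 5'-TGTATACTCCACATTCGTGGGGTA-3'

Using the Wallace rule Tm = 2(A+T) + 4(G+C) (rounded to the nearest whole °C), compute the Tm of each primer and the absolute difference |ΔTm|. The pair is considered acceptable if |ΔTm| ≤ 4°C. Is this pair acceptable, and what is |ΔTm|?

|ΔTm| = 2°C; the pair is acceptable.

Forward: A=12 T=6 G=5 C=3 → Tm = 2·18 + 4·8 = 68°C.
Reverse: A=5 T=8 G=6 C=5 → Tm = 2·13 + 4·11 = 70°C.
|ΔTm| = |68 − 70| = 2°C, ≤ 4°C.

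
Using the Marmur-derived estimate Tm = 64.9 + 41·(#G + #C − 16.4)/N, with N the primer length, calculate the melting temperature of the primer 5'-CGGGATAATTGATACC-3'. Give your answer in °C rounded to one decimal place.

Base counts: A=5, T=4, G=4, C=3; G+C = 7, N = 16.
Tm = 64.9 + 41·(7 − 16.4)/16 = 64.9 + -385.40/16 = 40.8°C.

40.8°C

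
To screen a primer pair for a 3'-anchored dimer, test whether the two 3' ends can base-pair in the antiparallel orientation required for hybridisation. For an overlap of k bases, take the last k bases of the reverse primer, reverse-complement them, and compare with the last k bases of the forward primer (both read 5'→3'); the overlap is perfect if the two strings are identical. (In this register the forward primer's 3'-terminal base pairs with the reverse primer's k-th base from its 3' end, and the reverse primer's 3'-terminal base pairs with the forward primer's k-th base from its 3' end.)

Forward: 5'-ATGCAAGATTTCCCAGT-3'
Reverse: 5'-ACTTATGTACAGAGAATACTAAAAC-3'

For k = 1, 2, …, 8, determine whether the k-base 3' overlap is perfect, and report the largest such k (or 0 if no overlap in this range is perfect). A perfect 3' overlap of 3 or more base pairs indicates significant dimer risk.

Last 8 bases (5'→3') — forward …TTCCCAGT, reverse …ACTAAAAC.
Reverse complement of the reverse primer's last 8 bases: GTTTTAGT; its first k bases are the reverse complement of the reverse primer's last k bases, so a perfect k-base overlap needs the forward primer's last k bases to equal them.
Comparing (forward last k vs required): k=1: T vs G ✗; k=2: GT vs GT ✓; k=3: AGT vs GTT ✗; k=4: CAGT vs GTTT ✗; k=5: CCAGT vs GTTTT ✗; k=6: CCCAGT vs GTTTTA ✗; k=7: TCCCAGT vs GTTTTAG ✗; k=8: TTCCCAGT vs GTTTTAGT ✗.
Only k = 2 is perfect, so the longest perfect 3' overlap is 2.

Longest perfect overlap: 2 complementary base pairs; below the dimer-risk threshold (threshold 3).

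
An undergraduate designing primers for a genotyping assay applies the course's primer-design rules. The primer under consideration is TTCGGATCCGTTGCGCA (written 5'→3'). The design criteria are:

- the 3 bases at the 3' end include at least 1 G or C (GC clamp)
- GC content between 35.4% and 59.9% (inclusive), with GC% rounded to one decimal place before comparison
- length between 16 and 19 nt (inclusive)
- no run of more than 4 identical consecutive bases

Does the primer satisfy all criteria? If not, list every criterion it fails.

Meets all criteria.

Base counts: A=2, T=5, G=5, C=5 (length 17).
GC clamp: 3' end GCA has 2 G/C ✓
GC content: GC 10/17 = 58.8% ✓
length: length 17 ✓
homopolymer run: longest run = 2 ✓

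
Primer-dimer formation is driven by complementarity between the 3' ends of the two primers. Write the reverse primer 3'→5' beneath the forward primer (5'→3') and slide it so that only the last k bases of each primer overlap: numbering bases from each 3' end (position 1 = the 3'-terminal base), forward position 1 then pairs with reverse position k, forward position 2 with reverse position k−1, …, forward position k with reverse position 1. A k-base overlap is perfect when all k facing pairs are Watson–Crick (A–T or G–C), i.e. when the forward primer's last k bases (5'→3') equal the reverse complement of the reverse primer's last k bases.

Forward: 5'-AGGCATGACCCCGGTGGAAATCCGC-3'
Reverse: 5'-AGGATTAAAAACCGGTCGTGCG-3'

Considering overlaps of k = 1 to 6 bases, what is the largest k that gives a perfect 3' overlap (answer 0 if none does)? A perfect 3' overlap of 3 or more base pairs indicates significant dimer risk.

Longest perfect overlap: 3 complementary base pairs; significant dimer risk (threshold 3).

Last 6 bases (5'→3') — forward …ATCCGC, reverse …CGTGCG.
Reverse complement of the reverse primer's last 6 bases: CGCACG; its first k bases are the reverse complement of the reverse primer's last k bases, so a perfect k-base overlap needs the forward primer's last k bases to equal them.
Comparing (forward last k vs required): k=1: C vs C ✓; k=2: GC vs CG ✗; k=3: CGC vs CGC ✓; k=4: CCGC vs CGCA ✗; k=5: TCCGC vs CGCAC ✗; k=6: ATCCGC vs CGCACG ✗.
Perfect overlaps at k = 1, 3; the largest is 3.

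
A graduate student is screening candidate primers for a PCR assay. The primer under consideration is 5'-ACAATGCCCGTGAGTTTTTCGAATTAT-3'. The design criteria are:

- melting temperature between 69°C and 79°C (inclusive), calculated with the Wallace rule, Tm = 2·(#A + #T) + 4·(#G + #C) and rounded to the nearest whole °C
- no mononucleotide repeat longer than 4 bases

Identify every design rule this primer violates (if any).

Fails: homopolymer run.

Base counts: A=7, T=10, G=5, C=5 (length 27).
Tm: Tm = 2·17 + 4·10 = 74°C ✓
homopolymer run: longest run = 5, exceeds 4 ✗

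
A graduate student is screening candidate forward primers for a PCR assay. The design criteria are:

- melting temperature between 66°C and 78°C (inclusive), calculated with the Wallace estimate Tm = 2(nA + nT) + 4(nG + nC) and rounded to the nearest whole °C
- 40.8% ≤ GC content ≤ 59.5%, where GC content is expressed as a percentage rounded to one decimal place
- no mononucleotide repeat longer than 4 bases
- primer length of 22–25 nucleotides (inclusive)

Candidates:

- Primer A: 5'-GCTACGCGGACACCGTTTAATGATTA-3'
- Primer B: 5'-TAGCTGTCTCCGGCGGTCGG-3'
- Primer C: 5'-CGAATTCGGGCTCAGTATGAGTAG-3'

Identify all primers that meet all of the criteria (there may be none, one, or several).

Primer C only.

Primer A (26 nt, A=7 T=7 G=6 C=6): Tm = 2·14 + 4·12 = 76°C ✓; GC 12/26 = 46.2% ✓; longest run = 3 ✓; length 26, outside 22–25 ✗ — fails.
Primer B (20 nt, A=1 T=5 G=8 C=6): Tm = 2·6 + 4·14 = 68°C ✓; GC 14/20 = 70.0%, outside 40.8–59.5% ✗; longest run = 2 ✓; length 20, outside 22–25 ✗ — fails.
Primer C (24 nt, A=6 T=6 G=8 C=4): Tm = 2·12 + 4·12 = 72°C ✓; GC 12/24 = 50.0% ✓; longest run = 3 ✓; length 24 ✓ — passes.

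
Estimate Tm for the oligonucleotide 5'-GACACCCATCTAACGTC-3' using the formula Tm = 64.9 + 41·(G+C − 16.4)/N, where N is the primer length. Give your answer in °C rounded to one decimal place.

47.1°C

Base counts: A=5, T=3, G=2, C=7; G+C = 9, N = 17.
Tm = 64.9 + 41·(9 − 16.4)/17 = 64.9 + -303.40/17 = 47.1°C.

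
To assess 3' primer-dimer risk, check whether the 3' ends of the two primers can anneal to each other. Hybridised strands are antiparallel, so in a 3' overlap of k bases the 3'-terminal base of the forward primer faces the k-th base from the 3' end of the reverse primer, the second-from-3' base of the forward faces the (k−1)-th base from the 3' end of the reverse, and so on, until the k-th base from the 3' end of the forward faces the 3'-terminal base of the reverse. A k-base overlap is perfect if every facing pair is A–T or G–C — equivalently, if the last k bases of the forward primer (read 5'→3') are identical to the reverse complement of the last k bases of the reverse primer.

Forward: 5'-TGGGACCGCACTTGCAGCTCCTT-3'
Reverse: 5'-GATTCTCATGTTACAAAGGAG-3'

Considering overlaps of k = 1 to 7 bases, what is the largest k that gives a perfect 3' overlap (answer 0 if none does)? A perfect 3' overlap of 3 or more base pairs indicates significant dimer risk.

Longest perfect overlap: 6 complementary base pairs; significant dimer risk (threshold 3).

Last 7 bases (5'→3') — forward …GCTCCTT, reverse …AAAGGAG.
Reverse complement of the reverse primer's last 7 bases: CTCCTTT; its first k bases are the reverse complement of the reverse primer's last k bases, so a perfect k-base overlap needs the forward primer's last k bases to equal them.
Comparing (forward last k vs required): k=1: T vs C ✗; k=2: TT vs CT ✗; k=3: CTT vs CTC ✗; k=4: CCTT vs CTCC ✗; k=5: TCCTT vs CTCCT ✗; k=6: CTCCTT vs CTCCTT ✓; k=7: GCTCCTT vs CTCCTTT ✗.
Only k = 6 is perfect, so the longest perfect 3' overlap is 6.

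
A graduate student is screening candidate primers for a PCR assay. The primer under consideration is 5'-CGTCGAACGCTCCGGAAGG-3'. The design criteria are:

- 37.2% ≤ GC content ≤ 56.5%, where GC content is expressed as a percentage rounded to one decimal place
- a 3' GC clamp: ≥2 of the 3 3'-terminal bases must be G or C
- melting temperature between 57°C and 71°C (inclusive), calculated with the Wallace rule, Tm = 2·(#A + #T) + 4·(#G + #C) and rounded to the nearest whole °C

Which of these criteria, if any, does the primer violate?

Base counts: A=4, T=2, G=7, C=6 (length 19).
GC content: GC 13/19 = 68.4%, outside 37.2–56.5% ✗
GC clamp: 3' end AGG has 2 G/C ✓
Tm: Tm = 2·6 + 4·13 = 64°C ✓

Fails: GC content.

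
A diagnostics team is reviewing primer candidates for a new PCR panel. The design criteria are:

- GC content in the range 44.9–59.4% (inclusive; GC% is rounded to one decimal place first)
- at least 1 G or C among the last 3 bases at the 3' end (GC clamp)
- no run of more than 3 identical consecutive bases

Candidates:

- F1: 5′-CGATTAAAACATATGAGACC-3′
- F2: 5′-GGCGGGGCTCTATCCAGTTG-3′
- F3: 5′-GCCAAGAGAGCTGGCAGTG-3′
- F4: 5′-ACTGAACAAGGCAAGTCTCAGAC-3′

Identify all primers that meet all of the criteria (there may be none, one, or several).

F1 (20 nt, A=9 T=4 G=3 C=4): GC 7/20 = 35.0%, outside 44.9–59.4% ✗; 3' end ACC has 2 G/C ✓; longest run = 4, exceeds 3 ✗ — fails.
F2 (20 nt, A=2 T=5 G=8 C=5): GC 13/20 = 65.0%, outside 44.9–59.4% ✗; 3' end TTG has 1 G/C ✓; longest run = 4, exceeds 3 ✗ — fails.
F3 (19 nt, A=5 T=2 G=8 C=4): GC 12/19 = 63.2%, outside 44.9–59.4% ✗; 3' end GTG has 2 G/C ✓; longest run = 2 ✓ — fails.
F4 (23 nt, A=9 T=3 G=5 C=6): GC 11/23 = 47.8% ✓; 3' end GAC has 2 G/C ✓; longest run = 2 ✓ — passes.

F4 only.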